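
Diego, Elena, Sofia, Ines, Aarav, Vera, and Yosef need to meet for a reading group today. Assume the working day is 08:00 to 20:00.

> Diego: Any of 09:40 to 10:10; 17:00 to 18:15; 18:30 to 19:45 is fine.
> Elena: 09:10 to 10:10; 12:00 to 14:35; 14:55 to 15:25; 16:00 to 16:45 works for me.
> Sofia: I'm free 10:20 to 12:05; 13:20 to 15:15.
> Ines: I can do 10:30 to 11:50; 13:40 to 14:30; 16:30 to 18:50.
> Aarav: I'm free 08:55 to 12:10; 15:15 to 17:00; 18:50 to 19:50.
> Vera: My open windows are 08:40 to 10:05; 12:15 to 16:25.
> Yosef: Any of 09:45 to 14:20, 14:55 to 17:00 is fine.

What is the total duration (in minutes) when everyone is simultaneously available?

Diego ∩ Elena: 09:40-10:10.
Diego ∩ Elena ∩ Sofia: ∅.
Diego ∩ Elena ∩ Sofia ∩ Ines: ∅.
Diego ∩ Elena ∩ Sofia ∩ Ines ∩ Aarav: ∅.
Diego ∩ Elena ∩ Sofia ∩ Ines ∩ Aarav ∩ Vera: ∅.
Diego ∩ Elena ∩ Sofia ∩ Ines ∩ Aarav ∩ Vera ∩ Yosef: ∅.
There is no time when everyone is free.
There is no common window, so the total is 0 minutes.

0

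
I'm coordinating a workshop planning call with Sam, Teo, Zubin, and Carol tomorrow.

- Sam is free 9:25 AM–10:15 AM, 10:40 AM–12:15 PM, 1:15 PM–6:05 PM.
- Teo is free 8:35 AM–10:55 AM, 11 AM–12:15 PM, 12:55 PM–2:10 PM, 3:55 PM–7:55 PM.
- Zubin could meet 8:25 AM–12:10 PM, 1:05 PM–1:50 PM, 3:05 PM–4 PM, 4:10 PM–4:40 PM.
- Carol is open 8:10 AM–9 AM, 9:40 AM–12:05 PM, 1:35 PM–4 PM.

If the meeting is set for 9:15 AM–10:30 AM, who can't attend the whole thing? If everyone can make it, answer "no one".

Sam: not fully free for 09:15-10:30. Teo: free for 09:15-10:30. Zubin: free for 09:15-10:30. Carol: not fully free for 09:15-10:30.

Carol, Sam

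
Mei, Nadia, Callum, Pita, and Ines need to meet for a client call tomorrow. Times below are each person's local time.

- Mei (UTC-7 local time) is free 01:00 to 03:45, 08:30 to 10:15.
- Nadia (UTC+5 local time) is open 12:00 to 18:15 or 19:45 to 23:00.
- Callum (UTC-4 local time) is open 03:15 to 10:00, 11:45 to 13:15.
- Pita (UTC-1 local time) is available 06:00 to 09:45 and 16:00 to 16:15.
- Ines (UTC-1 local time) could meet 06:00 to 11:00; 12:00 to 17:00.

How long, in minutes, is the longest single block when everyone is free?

165

Mei in UTC: 08:00-10:45, 15:30-17:15 (add 7h to convert from UTC-7).
Nadia in UTC: 07:00-13:15, 14:45-18:00 (subtract 5h to convert from UTC+5).
Callum in UTC: 07:15-14:00, 15:45-17:15 (add 4h to convert from UTC-4).
Pita in UTC: 07:00-10:45, 17:00-17:15 (add 1h to convert from UTC-1).
Ines in UTC: 07:00-12:00, 13:00-18:00 (add 1h to convert from UTC-1).
Mei ∩ Nadia: 08:00-10:45, 15:30-17:15.
Mei ∩ Nadia ∩ Callum: 08:00-10:45, 15:45-17:15.
Mei ∩ Nadia ∩ Callum ∩ Pita: 08:00-10:45, 17:00-17:15.
Mei ∩ Nadia ∩ Callum ∩ Pita ∩ Ines: 08:00-10:45, 17:00-17:15.
So the common availability across everyone is 08:00-10:45, 17:00-17:15.
The longest is 08:00-10:45 at 165 minutes.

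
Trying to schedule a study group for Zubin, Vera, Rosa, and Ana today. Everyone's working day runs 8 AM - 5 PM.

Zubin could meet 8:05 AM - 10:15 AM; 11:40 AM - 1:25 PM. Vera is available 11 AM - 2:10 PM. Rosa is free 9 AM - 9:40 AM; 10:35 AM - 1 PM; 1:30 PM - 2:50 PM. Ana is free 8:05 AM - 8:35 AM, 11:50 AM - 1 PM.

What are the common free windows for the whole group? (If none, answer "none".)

Zubin ∩ Vera: 11:40-13:25.
Zubin ∩ Vera ∩ Rosa: 11:40-13:00.
Zubin ∩ Vera ∩ Rosa ∩ Ana: 11:50-13:00.
Those are the intersection windows.

11:50-13:00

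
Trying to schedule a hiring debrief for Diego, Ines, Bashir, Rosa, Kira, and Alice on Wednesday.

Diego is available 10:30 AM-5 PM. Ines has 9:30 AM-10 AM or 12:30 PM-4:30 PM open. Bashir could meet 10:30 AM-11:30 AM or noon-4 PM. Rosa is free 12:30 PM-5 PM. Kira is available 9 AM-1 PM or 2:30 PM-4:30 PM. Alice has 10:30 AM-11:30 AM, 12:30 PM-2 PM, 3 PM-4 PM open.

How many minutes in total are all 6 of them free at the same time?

90

Diego ∩ Ines: 12:30-16:30.
Diego ∩ Ines ∩ Bashir: 12:30-16:00.
Diego ∩ Ines ∩ Bashir ∩ Rosa: 12:30-16:00.
Diego ∩ Ines ∩ Bashir ∩ Rosa ∩ Kira: 12:30-13:00, 14:30-16:00.
Diego ∩ Ines ∩ Bashir ∩ Rosa ∩ Kira ∩ Alice: 12:30-13:00, 15:00-16:00.
Summing the common windows: 30 + 60 = 90 minutes.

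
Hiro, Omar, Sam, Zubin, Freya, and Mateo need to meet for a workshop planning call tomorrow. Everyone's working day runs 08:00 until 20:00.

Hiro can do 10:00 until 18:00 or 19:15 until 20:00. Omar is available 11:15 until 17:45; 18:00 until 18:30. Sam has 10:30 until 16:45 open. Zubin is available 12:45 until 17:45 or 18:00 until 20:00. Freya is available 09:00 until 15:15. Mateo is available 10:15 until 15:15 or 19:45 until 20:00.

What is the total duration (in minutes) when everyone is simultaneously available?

Hiro ∩ Omar: 11:15-17:45.
Hiro ∩ Omar ∩ Sam: 11:15-16:45.
Hiro ∩ Omar ∩ Sam ∩ Zubin: 12:45-16:45.
Hiro ∩ Omar ∩ Sam ∩ Zubin ∩ Freya: 12:45-15:15.
Hiro ∩ Omar ∩ Sam ∩ Zubin ∩ Freya ∩ Mateo: 12:45-15:15.
That's a single block of 150 minutes.

150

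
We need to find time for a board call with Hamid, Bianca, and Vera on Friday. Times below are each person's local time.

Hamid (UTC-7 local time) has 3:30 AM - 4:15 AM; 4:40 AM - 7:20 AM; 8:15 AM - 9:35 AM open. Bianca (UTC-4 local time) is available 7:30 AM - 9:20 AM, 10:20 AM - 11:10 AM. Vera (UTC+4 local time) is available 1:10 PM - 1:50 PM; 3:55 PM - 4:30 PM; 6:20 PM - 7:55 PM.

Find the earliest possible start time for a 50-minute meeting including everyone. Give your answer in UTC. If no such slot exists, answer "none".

none

Hamid in UTC: 10:30-11:15, 11:40-14:20, 15:15-16:35 (add 7h to convert from UTC-7).
Bianca in UTC: 11:30-13:20, 14:20-15:10 (add 4h to convert from UTC-4).
Vera in UTC: 09:10-09:50, 11:55-12:30, 14:20-15:55 (subtract 4h to convert from UTC+4).
Hamid ∩ Bianca: 11:40-13:20.
Hamid ∩ Bianca ∩ Vera: 11:55-12:30.
No common window is at least 50 minutes long.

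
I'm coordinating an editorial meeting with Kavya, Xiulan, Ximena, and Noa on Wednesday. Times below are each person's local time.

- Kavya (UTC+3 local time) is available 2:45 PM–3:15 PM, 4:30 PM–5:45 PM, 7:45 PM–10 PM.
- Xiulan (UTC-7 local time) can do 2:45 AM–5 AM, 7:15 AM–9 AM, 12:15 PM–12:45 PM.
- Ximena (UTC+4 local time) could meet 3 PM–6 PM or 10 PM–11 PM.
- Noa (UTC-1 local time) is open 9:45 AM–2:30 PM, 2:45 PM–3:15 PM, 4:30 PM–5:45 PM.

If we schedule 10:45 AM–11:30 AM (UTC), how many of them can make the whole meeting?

2

Kavya in UTC: 11:45-12:15, 13:30-14:45, 16:45-19:00 (subtract 3h to convert from UTC+3).
Xiulan in UTC: 09:45-12:00, 14:15-16:00, 19:15-19:45 (add 7h to convert from UTC-7).
Ximena in UTC: 11:00-14:00, 18:00-19:00 (subtract 4h to convert from UTC+4).
Noa in UTC: 10:45-15:30, 15:45-16:15, 17:30-18:45 (add 1h to convert from UTC-1).
Xiulan and Noa can make the full 10:45-11:30 slot — that's 2.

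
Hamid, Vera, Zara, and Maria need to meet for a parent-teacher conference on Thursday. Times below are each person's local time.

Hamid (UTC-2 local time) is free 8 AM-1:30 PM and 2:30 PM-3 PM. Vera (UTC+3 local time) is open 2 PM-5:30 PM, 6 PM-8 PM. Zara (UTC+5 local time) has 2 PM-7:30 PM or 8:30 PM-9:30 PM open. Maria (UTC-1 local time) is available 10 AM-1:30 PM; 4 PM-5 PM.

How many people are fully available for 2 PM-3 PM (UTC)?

1

Hamid in UTC: 10:00-15:30, 16:30-17:00 (add 2h to convert from UTC-2).
Vera in UTC: 11:00-14:30, 15:00-17:00 (subtract 3h to convert from UTC+3).
Zara in UTC: 09:00-14:30, 15:30-16:30 (subtract 5h to convert from UTC+5).
Maria in UTC: 11:00-14:30, 17:00-18:00 (add 1h to convert from UTC-1).
Hamid can make the full 14:00-15:00 slot — that's 1.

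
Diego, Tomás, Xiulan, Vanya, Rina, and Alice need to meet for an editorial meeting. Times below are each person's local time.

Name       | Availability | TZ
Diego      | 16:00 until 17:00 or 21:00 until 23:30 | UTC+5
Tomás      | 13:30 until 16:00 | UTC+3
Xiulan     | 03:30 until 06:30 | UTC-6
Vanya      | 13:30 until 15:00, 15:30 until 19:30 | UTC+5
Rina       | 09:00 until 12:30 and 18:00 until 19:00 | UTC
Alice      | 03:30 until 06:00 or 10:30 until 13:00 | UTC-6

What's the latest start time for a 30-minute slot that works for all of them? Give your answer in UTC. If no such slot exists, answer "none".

11:30

Diego in UTC: 11:00-12:00, 16:00-18:30 (subtract 5h to convert from UTC+5).
Tomás in UTC: 10:30-13:00 (subtract 3h to convert from UTC+3).
Xiulan in UTC: 09:30-12:30 (add 6h to convert from UTC-6).
Vanya in UTC: 08:30-10:00, 10:30-14:30 (subtract 5h to convert from UTC+5).
Rina in UTC: 09:00-12:30, 18:00-19:00.
Alice in UTC: 09:30-12:00, 16:30-19:00 (add 6h to convert from UTC-6).
Diego ∩ Tomás: 11:00-12:00.
Diego ∩ Tomás ∩ Xiulan: 11:00-12:00.
Diego ∩ Tomás ∩ Xiulan ∩ Vanya: 11:00-12:00.
Diego ∩ Tomás ∩ Xiulan ∩ Vanya ∩ Rina: 11:00-12:00.
Diego ∩ Tomás ∩ Xiulan ∩ Vanya ∩ Rina ∩ Alice: 11:00-12:00.
The last common window of at least 30 minutes is 11:00-12:00; a 30-minute meeting can start as late as 11:30 and still end by 12:00.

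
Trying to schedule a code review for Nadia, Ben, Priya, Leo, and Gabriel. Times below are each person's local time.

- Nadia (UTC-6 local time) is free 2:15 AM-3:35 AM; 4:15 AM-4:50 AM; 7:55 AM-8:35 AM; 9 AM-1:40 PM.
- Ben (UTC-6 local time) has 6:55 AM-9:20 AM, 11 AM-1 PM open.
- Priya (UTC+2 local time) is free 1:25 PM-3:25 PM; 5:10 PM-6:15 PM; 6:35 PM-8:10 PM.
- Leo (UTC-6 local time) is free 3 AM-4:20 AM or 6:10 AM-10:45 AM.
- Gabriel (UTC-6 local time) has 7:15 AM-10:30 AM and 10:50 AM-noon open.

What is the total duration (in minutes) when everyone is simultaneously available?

Nadia in UTC: 08:15-09:35, 10:15-10:50, 13:55-14:35, 15:00-19:40 (add 6h to convert from UTC-6).
Ben in UTC: 12:55-15:20, 17:00-19:00 (add 6h to convert from UTC-6).
Priya in UTC: 11:25-13:25, 15:10-16:15, 16:35-18:10 (subtract 2h to convert from UTC+2).
Leo in UTC: 09:00-10:20, 12:10-16:45 (add 6h to convert from UTC-6).
Gabriel in UTC: 13:15-16:30, 16:50-18:00 (add 6h to convert from UTC-6).
Nadia ∩ Ben: 13:55-14:35, 15:00-15:20, 17:00-19:00.
Nadia ∩ Ben ∩ Priya: 15:10-15:20, 17:00-18:10.
Nadia ∩ Ben ∩ Priya ∩ Leo: 15:10-15:20.
Nadia ∩ Ben ∩ Priya ∩ Leo ∩ Gabriel: 15:10-15:20.
So the common availability across everyone is 15:10-15:20.
That's a single block of 10 minutes.

10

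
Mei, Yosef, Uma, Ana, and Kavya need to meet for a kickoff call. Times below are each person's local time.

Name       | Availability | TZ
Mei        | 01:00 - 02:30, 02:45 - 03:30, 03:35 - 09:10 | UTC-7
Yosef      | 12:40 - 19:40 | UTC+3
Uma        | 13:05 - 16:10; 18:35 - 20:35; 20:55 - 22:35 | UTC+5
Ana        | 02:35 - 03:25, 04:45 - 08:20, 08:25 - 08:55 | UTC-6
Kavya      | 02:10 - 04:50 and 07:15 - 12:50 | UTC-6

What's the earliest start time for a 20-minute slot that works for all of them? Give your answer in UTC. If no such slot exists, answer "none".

13:35

Mei in UTC: 08:00-09:30, 09:45-10:30, 10:35-16:10 (add 7h to convert from UTC-7).
Yosef in UTC: 09:40-16:40 (subtract 3h to convert from UTC+3).
Uma in UTC: 08:05-11:10, 13:35-15:35, 15:55-17:35 (subtract 5h to convert from UTC+5).
Ana in UTC: 08:35-09:25, 10:45-14:20, 14:25-14:55 (add 6h to convert from UTC-6).
Kavya in UTC: 08:10-10:50, 13:15-18:50 (add 6h to convert from UTC-6).
Mei ∩ Yosef: 09:45-10:30, 10:35-16:10.
Mei ∩ Yosef ∩ Uma: 09:45-10:30, 10:35-11:10, 13:35-15:35, 15:55-16:10.
Mei ∩ Yosef ∩ Uma ∩ Ana: 10:45-11:10, 13:35-14:20, 14:25-14:55.
Mei ∩ Yosef ∩ Uma ∩ Ana ∩ Kavya: 10:45-10:50, 13:35-14:20, 14:25-14:55.
The first common window of at least 20 minutes is 13:35-14:20, so the earliest start is 13:35.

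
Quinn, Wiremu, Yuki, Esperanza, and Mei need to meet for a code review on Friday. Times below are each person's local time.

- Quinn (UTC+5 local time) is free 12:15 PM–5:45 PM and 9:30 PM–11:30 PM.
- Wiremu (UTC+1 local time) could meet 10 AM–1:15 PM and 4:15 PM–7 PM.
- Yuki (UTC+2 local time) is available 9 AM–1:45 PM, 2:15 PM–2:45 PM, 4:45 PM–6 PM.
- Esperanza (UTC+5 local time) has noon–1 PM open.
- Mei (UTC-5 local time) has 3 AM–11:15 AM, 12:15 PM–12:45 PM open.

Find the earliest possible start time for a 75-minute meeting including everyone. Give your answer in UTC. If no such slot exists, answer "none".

Quinn in UTC: 07:15-12:45, 16:30-18:30 (subtract 5h to convert from UTC+5).
Wiremu in UTC: 09:00-12:15, 15:15-18:00 (subtract 1h to convert from UTC+1).
Yuki in UTC: 07:00-11:45, 12:15-12:45, 14:45-16:00 (subtract 2h to convert from UTC+2).
Esperanza in UTC: 07:00-08:00 (subtract 5h to convert from UTC+5).
Mei in UTC: 08:00-16:15, 17:15-17:45 (add 5h to convert from UTC-5).
Quinn ∩ Wiremu: 09:00-12:15, 16:30-18:00.
Quinn ∩ Wiremu ∩ Yuki: 09:00-11:45.
Quinn ∩ Wiremu ∩ Yuki ∩ Esperanza: ∅.
Quinn ∩ Wiremu ∩ Yuki ∩ Esperanza ∩ Mei: ∅.
There is no time when everyone is free.
No common window is at least 75 minutes long.

none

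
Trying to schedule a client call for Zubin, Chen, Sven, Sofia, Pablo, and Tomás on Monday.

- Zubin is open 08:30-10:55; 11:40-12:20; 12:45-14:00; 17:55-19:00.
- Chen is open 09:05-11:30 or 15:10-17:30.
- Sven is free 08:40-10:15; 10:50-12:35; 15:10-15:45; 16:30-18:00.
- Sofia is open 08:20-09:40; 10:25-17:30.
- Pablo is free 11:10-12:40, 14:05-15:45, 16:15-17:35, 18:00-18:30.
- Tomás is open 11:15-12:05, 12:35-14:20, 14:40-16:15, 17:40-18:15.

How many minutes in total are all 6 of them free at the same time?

0

Zubin ∩ Chen: 09:05-10:55.
Zubin ∩ Chen ∩ Sven: 09:05-10:15, 10:50-10:55.
Zubin ∩ Chen ∩ Sven ∩ Sofia: 09:05-09:40, 10:50-10:55.
Zubin ∩ Chen ∩ Sven ∩ Sofia ∩ Pablo: ∅.
Zubin ∩ Chen ∩ Sven ∩ Sofia ∩ Pablo ∩ Tomás: ∅.
There is no time when everyone is free.
There is no common window, so the total is 0 minutes.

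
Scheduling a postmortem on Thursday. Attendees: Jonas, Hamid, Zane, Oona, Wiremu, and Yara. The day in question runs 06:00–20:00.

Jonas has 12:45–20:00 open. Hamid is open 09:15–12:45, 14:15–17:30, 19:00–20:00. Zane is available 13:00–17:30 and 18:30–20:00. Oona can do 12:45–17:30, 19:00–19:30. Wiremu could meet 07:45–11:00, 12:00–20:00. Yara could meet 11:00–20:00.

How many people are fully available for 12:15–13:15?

Wiremu and Yara can make the full 12:15-13:15 slot — that's 2.

2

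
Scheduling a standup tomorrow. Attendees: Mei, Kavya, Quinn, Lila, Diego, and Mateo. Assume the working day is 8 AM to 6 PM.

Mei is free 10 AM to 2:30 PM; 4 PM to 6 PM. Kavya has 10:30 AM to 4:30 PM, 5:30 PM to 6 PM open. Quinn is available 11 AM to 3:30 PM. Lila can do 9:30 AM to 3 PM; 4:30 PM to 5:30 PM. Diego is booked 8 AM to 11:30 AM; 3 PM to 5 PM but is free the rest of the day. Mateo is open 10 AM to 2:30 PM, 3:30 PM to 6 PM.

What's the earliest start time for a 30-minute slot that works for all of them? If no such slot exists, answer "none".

11:30

Mei free: 10:00-14:30, 16:00-18:00.
Kavya free: 10:30-16:30, 17:30-18:00.
Quinn free: 11:00-15:30.
Lila free: 09:30-15:00, 16:30-17:30.
Diego free: 11:30-15:00, 17:00-18:00 (invert busy blocks within the working day).
Mateo free: 10:00-14:30, 15:30-18:00.
Mei ∩ Kavya: 10:30-14:30, 16:00-16:30, 17:30-18:00.
Mei ∩ Kavya ∩ Quinn: 11:00-14:30.
Mei ∩ Kavya ∩ Quinn ∩ Lila: 11:00-14:30.
Mei ∩ Kavya ∩ Quinn ∩ Lila ∩ Diego: 11:30-14:30.
Mei ∩ Kavya ∩ Quinn ∩ Lila ∩ Diego ∩ Mateo: 11:30-14:30.
The first common window of at least 30 minutes is 11:30-14:30, so the earliest start is 11:30.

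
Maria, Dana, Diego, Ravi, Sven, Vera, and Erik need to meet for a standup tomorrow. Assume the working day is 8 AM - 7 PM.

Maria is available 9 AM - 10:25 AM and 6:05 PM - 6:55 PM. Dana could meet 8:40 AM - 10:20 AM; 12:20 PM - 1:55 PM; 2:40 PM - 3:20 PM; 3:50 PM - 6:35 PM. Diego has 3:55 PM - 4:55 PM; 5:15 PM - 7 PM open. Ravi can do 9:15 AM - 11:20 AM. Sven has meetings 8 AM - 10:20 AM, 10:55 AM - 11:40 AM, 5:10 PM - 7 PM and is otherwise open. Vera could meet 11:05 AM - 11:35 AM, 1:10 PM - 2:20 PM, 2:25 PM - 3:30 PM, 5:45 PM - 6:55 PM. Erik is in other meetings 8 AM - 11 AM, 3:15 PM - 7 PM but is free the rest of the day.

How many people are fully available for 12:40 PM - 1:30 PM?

Maria free: 09:00-10:25, 18:05-18:55.
Dana free: 08:40-10:20, 12:20-13:55, 14:40-15:20, 15:50-18:35.
Diego free: 15:55-16:55, 17:15-19:00.
Ravi free: 09:15-11:20.
Sven free: 10:20-10:55, 11:40-17:10 (invert busy blocks within the working day).
Vera free: 11:05-11:35, 13:10-14:20, 14:25-15:30, 17:45-18:55.
Erik free: 11:00-15:15 (invert busy blocks within the working day).
Dana, Sven, and Erik can make the full 12:40-13:30 slot — that's 3.

3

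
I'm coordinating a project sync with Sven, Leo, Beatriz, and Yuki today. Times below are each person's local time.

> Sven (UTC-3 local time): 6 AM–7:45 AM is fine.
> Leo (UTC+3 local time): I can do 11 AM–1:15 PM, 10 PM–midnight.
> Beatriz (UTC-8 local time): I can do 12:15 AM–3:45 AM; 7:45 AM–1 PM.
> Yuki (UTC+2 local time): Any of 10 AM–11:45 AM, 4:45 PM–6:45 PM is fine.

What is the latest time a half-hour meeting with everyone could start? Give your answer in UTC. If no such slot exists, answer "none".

Sven in UTC: 09:00-10:45 (add 3h to convert from UTC-3).
Leo in UTC: 08:00-10:15, 19:00-21:00 (subtract 3h to convert from UTC+3).
Beatriz in UTC: 08:15-11:45, 15:45-21:00 (add 8h to convert from UTC-8).
Yuki in UTC: 08:00-09:45, 14:45-16:45 (subtract 2h to convert from UTC+2).
Sven ∩ Leo: 09:00-10:15.
Sven ∩ Leo ∩ Beatriz: 09:00-10:15.
Sven ∩ Leo ∩ Beatriz ∩ Yuki: 09:00-09:45.
So the common availability across everyone is 09:00-09:45.
The last common window of at least 30 minutes is 09:00-09:45; a 30-minute meeting can start as late as 09:15 and still end by 09:45.

09:15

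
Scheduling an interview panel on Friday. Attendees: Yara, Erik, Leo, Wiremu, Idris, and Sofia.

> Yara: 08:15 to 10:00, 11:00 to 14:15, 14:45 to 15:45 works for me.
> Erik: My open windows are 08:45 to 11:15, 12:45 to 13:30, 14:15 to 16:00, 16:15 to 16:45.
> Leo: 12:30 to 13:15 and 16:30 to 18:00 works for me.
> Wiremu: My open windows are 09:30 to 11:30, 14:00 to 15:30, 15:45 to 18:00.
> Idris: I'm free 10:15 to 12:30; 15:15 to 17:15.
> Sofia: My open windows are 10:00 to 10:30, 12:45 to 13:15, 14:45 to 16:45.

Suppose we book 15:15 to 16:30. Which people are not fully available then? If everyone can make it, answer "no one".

Yara: not fully free for 15:15-16:30. Erik: not fully free for 15:15-16:30. Leo: not fully free for 15:15-16:30. Wiremu: not fully free for 15:15-16:30. Idris: free for 15:15-16:30. Sofia: free for 15:15-16:30.

Erik, Leo, Wiremu, Yara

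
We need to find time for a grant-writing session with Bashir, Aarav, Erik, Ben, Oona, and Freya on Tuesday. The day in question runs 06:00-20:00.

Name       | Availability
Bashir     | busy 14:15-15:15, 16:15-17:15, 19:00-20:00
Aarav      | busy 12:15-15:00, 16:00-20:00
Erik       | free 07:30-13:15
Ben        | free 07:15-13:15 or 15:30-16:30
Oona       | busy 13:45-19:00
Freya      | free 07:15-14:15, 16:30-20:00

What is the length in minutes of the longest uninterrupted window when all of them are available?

285

Bashir free: 06:00-14:15, 15:15-16:15, 17:15-19:00 (invert busy blocks within the working day).
Aarav free: 06:00-12:15, 15:00-16:00 (invert busy blocks within the working day).
Erik free: 07:30-13:15.
Ben free: 07:15-13:15, 15:30-16:30.
Oona free: 06:00-13:45, 19:00-20:00 (invert busy blocks within the working day).
Freya free: 07:15-14:15, 16:30-20:00.
Bashir ∩ Aarav: 06:00-12:15, 15:15-16:00.
Bashir ∩ Aarav ∩ Erik: 07:30-12:15.
Bashir ∩ Aarav ∩ Erik ∩ Ben: 07:30-12:15.
Bashir ∩ Aarav ∩ Erik ∩ Ben ∩ Oona: 07:30-12:15.
Bashir ∩ Aarav ∩ Erik ∩ Ben ∩ Oona ∩ Freya: 07:30-12:15.
The longest is 07:30-12:15 at 285 minutes.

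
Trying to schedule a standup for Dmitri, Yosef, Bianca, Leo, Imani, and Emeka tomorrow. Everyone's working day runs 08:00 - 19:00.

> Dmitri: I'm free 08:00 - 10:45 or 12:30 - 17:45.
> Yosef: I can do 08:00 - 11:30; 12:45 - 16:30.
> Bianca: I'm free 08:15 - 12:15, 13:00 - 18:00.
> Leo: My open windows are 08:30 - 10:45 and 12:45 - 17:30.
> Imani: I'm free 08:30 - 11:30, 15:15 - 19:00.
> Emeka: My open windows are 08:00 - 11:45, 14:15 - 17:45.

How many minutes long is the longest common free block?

Dmitri ∩ Yosef: 08:00-10:45, 12:45-16:30.
Dmitri ∩ Yosef ∩ Bianca: 08:15-10:45, 13:00-16:30.
Dmitri ∩ Yosef ∩ Bianca ∩ Leo: 08:30-10:45, 13:00-16:30.
Dmitri ∩ Yosef ∩ Bianca ∩ Leo ∩ Imani: 08:30-10:45, 15:15-16:30.
Dmitri ∩ Yosef ∩ Bianca ∩ Leo ∩ Imani ∩ Emeka: 08:30-10:45, 15:15-16:30.
So the common availability across everyone is 08:30-10:45, 15:15-16:30.
The longest is 08:30-10:45 at 135 minutes.

135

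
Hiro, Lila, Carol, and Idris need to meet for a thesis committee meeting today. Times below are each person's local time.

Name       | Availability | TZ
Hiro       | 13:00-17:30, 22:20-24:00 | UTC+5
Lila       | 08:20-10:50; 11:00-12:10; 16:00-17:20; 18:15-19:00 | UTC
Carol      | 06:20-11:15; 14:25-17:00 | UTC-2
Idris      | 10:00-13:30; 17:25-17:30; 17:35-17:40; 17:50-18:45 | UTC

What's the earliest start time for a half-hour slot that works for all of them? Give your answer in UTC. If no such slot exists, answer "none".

Hiro in UTC: 08:00-12:30, 17:20-19:00 (subtract 5h to convert from UTC+5).
Lila in UTC: 08:20-10:50, 11:00-12:10, 16:00-17:20, 18:15-19:00.
Carol in UTC: 08:20-13:15, 16:25-19:00 (add 2h to convert from UTC-2).
Idris in UTC: 10:00-13:30, 17:25-17:30, 17:35-17:40, 17:50-18:45.
Hiro ∩ Lila: 08:20-10:50, 11:00-12:10, 18:15-19:00.
Hiro ∩ Lila ∩ Carol: 08:20-10:50, 11:00-12:10, 18:15-19:00.
Hiro ∩ Lila ∩ Carol ∩ Idris: 10:00-10:50, 11:00-12:10, 18:15-18:45.
The first common window of at least 30 minutes is 10:00-10:50, so the earliest start is 10:00.

10:00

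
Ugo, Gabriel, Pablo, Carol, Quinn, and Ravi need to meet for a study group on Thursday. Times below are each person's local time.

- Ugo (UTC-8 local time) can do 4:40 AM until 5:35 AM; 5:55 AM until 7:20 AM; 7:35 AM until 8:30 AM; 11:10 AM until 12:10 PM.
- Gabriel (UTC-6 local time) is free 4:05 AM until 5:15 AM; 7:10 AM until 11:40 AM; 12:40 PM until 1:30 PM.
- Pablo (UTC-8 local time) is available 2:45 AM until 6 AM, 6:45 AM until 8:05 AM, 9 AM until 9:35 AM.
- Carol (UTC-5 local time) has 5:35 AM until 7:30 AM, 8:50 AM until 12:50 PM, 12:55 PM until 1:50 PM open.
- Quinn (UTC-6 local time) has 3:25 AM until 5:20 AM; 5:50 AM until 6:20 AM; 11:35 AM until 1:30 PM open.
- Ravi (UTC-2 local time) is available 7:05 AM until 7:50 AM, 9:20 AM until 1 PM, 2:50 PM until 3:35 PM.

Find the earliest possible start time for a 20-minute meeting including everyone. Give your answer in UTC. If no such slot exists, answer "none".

Ugo in UTC: 12:40-13:35, 13:55-15:20, 15:35-16:30, 19:10-20:10 (add 8h to convert from UTC-8).
Gabriel in UTC: 10:05-11:15, 13:10-17:40, 18:40-19:30 (add 6h to convert from UTC-6).
Pablo in UTC: 10:45-14:00, 14:45-16:05, 17:00-17:35 (add 8h to convert from UTC-8).
Carol in UTC: 10:35-12:30, 13:50-17:50, 17:55-18:50 (add 5h to convert from UTC-5).
Quinn in UTC: 09:25-11:20, 11:50-12:20, 17:35-19:30 (add 6h to convert from UTC-6).
Ravi in UTC: 09:05-09:50, 11:20-15:00, 16:50-17:35 (add 2h to convert from UTC-2).
Ugo ∩ Gabriel: 13:10-13:35, 13:55-15:20, 15:35-16:30, 19:10-19:30.
Ugo ∩ Gabriel ∩ Pablo: 13:10-13:35, 13:55-14:00, 14:45-15:20, 15:35-16:05.
Ugo ∩ Gabriel ∩ Pablo ∩ Carol: 13:55-14:00, 14:45-15:20, 15:35-16:05.
Ugo ∩ Gabriel ∩ Pablo ∩ Carol ∩ Quinn: ∅.
Ugo ∩ Gabriel ∩ Pablo ∩ Carol ∩ Quinn ∩ Ravi: ∅.
There is no time when everyone is free.
No common window is at least 20 minutes long.

none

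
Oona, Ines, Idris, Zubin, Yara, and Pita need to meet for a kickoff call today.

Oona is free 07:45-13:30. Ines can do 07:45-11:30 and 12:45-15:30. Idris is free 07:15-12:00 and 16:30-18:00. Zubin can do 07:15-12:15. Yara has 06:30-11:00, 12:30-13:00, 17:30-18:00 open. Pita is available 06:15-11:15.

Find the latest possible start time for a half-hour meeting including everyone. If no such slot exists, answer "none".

10:30

Oona ∩ Ines: 07:45-11:30, 12:45-13:30.
Oona ∩ Ines ∩ Idris: 07:45-11:30.
Oona ∩ Ines ∩ Idris ∩ Zubin: 07:45-11:30.
Oona ∩ Ines ∩ Idris ∩ Zubin ∩ Yara: 07:45-11:00.
Oona ∩ Ines ∩ Idris ∩ Zubin ∩ Yara ∩ Pita: 07:45-11:00.
So the common availability across everyone is 07:45-11:00.
The last common window of at least 30 minutes is 07:45-11:00; a 30-minute meeting can start as late as 10:30 and still end by 11:00.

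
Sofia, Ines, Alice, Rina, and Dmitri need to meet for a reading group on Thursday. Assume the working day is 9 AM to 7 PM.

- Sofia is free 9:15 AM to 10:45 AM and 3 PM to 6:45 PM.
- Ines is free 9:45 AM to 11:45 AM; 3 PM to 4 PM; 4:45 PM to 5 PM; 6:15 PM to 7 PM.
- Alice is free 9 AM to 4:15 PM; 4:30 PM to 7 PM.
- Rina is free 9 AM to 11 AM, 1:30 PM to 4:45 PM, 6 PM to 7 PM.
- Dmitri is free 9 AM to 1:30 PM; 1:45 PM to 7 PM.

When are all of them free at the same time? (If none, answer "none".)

09:45-10:45, 15:00-16:00, 18:15-18:45

Sofia ∩ Ines: 09:45-10:45, 15:00-16:00, 16:45-17:00, 18:15-18:45.
Sofia ∩ Ines ∩ Alice: 09:45-10:45, 15:00-16:00, 16:45-17:00, 18:15-18:45.
Sofia ∩ Ines ∩ Alice ∩ Rina: 09:45-10:45, 15:00-16:00, 18:15-18:45.
Sofia ∩ Ines ∩ Alice ∩ Rina ∩ Dmitri: 09:45-10:45, 15:00-16:00, 18:15-18:45.
Those are the intersection windows.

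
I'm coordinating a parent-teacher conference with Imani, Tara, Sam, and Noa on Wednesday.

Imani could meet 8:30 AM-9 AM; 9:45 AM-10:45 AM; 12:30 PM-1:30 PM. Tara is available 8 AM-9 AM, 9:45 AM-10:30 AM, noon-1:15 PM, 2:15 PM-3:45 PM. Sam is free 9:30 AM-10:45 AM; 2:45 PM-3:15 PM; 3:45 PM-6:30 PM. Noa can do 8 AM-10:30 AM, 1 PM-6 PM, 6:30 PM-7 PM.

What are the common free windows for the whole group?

Imani ∩ Tara: 08:30-09:00, 09:45-10:30, 12:30-13:15.
Imani ∩ Tara ∩ Sam: 09:45-10:30.
Imani ∩ Tara ∩ Sam ∩ Noa: 09:45-10:30.

09:45-10:30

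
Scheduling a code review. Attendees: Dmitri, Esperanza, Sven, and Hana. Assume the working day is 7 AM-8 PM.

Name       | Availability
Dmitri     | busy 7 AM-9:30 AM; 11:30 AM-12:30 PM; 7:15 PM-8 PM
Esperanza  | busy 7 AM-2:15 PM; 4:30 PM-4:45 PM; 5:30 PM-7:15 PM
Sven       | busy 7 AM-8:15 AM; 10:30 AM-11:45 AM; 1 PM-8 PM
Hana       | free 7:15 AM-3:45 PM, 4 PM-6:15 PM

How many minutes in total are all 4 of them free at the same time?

0

Dmitri free: 09:30-11:30, 12:30-19:15 (invert busy blocks within the working day).
Esperanza free: 14:15-16:30, 16:45-17:30, 19:15-20:00 (invert busy blocks within the working day).
Sven free: 08:15-10:30, 11:45-13:00 (invert busy blocks within the working day).
Hana free: 07:15-15:45, 16:00-18:15.
Dmitri ∩ Esperanza: 14:15-16:30, 16:45-17:30.
Dmitri ∩ Esperanza ∩ Sven: ∅.
Dmitri ∩ Esperanza ∩ Sven ∩ Hana: ∅.
There is no time when everyone is free.
There is no common window, so the total is 0 minutes.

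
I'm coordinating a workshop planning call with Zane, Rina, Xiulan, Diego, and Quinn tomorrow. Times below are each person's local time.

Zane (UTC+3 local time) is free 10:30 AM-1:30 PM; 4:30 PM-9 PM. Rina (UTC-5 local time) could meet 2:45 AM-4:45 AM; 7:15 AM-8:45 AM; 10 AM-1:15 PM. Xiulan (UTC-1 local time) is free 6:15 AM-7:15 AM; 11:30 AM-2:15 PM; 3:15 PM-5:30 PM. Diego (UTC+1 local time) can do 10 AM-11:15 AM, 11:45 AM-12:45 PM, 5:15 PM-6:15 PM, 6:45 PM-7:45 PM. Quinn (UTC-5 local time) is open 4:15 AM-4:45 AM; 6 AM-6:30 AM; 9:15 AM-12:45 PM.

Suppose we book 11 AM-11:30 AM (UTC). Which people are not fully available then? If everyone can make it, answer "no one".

Zane in UTC: 07:30-10:30, 13:30-18:00 (subtract 3h to convert from UTC+3).
Rina in UTC: 07:45-09:45, 12:15-13:45, 15:00-18:15 (add 5h to convert from UTC-5).
Xiulan in UTC: 07:15-08:15, 12:30-15:15, 16:15-18:30 (add 1h to convert from UTC-1).
Diego in UTC: 09:00-10:15, 10:45-11:45, 16:15-17:15, 17:45-18:45 (subtract 1h to convert from UTC+1).
Quinn in UTC: 09:15-09:45, 11:00-11:30, 14:15-17:45 (add 5h to convert from UTC-5).
Zane: not fully free for 11:00-11:30. Rina: not fully free for 11:00-11:30. Xiulan: not fully free for 11:00-11:30. Diego: free for 11:00-11:30. Quinn: free for 11:00-11:30.

Rina, Xiulan, Zane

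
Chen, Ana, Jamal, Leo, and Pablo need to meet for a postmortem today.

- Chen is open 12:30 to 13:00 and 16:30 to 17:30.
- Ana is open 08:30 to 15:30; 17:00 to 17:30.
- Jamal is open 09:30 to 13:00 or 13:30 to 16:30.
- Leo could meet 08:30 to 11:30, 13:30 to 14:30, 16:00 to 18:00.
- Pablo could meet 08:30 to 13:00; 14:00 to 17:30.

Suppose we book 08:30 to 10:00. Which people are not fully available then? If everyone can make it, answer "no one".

Chen, Jamal

Chen: not fully free for 08:30-10:00. Ana: free for 08:30-10:00. Jamal: not fully free for 08:30-10:00. Leo: free for 08:30-10:00. Pablo: free for 08:30-10:00.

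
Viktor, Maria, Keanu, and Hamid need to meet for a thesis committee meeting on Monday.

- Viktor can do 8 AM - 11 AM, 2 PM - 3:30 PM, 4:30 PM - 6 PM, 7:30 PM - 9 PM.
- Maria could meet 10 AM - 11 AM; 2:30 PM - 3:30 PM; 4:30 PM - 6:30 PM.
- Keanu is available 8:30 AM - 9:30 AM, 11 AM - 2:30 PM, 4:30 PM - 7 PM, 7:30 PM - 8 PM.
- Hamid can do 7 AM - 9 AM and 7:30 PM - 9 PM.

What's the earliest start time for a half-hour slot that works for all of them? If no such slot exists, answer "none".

Viktor ∩ Maria: 10:00-11:00, 14:30-15:30, 16:30-18:00.
Viktor ∩ Maria ∩ Keanu: 16:30-18:00.
Viktor ∩ Maria ∩ Keanu ∩ Hamid: ∅.
There is no time when everyone is free.
No common window is at least 30 minutes long.

none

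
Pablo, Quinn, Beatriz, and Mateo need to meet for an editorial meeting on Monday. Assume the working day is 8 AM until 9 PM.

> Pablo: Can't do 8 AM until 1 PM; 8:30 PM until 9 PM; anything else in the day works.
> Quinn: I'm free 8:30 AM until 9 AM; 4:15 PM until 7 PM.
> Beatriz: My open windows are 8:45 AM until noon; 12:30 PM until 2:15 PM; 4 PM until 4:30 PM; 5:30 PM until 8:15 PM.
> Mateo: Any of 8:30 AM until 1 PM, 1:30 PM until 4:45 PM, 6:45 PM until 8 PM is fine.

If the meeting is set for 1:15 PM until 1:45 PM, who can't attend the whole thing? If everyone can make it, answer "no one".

Mateo, Quinn

Pablo free: 13:00-20:30 (invert busy blocks within the working day).
Quinn free: 08:30-09:00, 16:15-19:00.
Beatriz free: 08:45-12:00, 12:30-14:15, 16:00-16:30, 17:30-20:15.
Mateo free: 08:30-13:00, 13:30-16:45, 18:45-20:00.
Pablo: free for 13:15-13:45. Quinn: not fully free for 13:15-13:45. Beatriz: free for 13:15-13:45. Mateo: not fully free for 13:15-13:45.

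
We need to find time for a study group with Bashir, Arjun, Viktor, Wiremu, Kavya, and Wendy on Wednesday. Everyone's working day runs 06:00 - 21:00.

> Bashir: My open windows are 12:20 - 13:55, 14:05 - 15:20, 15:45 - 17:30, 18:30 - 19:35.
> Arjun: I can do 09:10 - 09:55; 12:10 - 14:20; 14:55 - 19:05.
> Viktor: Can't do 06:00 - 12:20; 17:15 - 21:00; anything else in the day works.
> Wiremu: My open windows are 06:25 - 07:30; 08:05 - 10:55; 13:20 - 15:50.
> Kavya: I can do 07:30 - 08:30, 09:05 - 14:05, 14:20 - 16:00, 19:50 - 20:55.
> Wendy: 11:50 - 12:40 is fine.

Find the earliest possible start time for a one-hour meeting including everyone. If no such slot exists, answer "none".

none

Bashir free: 12:20-13:55, 14:05-15:20, 15:45-17:30, 18:30-19:35.
Arjun free: 09:10-09:55, 12:10-14:20, 14:55-19:05.
Viktor free: 12:20-17:15 (invert busy blocks within the working day).
Wiremu free: 06:25-07:30, 08:05-10:55, 13:20-15:50.
Kavya free: 07:30-08:30, 09:05-14:05, 14:20-16:00, 19:50-20:55.
Wendy free: 11:50-12:40.
Bashir ∩ Arjun: 12:20-13:55, 14:05-14:20, 14:55-15:20, 15:45-17:30, 18:30-19:05.
Bashir ∩ Arjun ∩ Viktor: 12:20-13:55, 14:05-14:20, 14:55-15:20, 15:45-17:15.
Bashir ∩ Arjun ∩ Viktor ∩ Wiremu: 13:20-13:55, 14:05-14:20, 14:55-15:20, 15:45-15:50.
Bashir ∩ Arjun ∩ Viktor ∩ Wiremu ∩ Kavya: 13:20-13:55, 14:55-15:20, 15:45-15:50.
Bashir ∩ Arjun ∩ Viktor ∩ Wiremu ∩ Kavya ∩ Wendy: ∅.
There is no time when everyone is free.
No common window is at least 60 minutes long.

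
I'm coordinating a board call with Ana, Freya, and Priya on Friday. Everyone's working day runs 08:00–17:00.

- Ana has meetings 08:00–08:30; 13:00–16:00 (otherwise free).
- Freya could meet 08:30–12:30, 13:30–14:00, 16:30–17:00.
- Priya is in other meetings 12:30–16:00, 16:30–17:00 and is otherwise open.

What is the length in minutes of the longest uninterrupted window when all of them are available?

Ana free: 08:30-13:00, 16:00-17:00 (invert busy blocks within the working day).
Freya free: 08:30-12:30, 13:30-14:00, 16:30-17:00.
Priya free: 08:00-12:30, 16:00-16:30 (invert busy blocks within the working day).
Ana ∩ Freya: 08:30-12:30, 16:30-17:00.
Ana ∩ Freya ∩ Priya: 08:30-12:30.
The longest is 08:30-12:30 at 240 minutes.

240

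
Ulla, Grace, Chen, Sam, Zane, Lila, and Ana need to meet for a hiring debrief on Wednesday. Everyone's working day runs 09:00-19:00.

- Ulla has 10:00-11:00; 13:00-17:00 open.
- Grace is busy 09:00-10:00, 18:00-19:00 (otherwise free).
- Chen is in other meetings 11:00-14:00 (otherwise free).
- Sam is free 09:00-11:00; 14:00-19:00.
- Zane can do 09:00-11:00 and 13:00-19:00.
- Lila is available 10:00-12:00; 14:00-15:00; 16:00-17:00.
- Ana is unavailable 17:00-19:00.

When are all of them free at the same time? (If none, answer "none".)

10:00-11:00, 14:00-15:00, 16:00-17:00

Ulla free: 10:00-11:00, 13:00-17:00.
Grace free: 10:00-18:00 (invert busy blocks within the working day).
Chen free: 09:00-11:00, 14:00-19:00 (invert busy blocks within the working day).
Sam free: 09:00-11:00, 14:00-19:00.
Zane free: 09:00-11:00, 13:00-19:00.
Lila free: 10:00-12:00, 14:00-15:00, 16:00-17:00.
Ana free: 09:00-17:00 (invert busy blocks within the working day).
Ulla ∩ Grace: 10:00-11:00, 13:00-17:00.
Ulla ∩ Grace ∩ Chen: 10:00-11:00, 14:00-17:00.
Ulla ∩ Grace ∩ Chen ∩ Sam: 10:00-11:00, 14:00-17:00.
Ulla ∩ Grace ∩ Chen ∩ Sam ∩ Zane: 10:00-11:00, 14:00-17:00.
Ulla ∩ Grace ∩ Chen ∩ Sam ∩ Zane ∩ Lila: 10:00-11:00, 14:00-15:00, 16:00-17:00.
Ulla ∩ Grace ∩ Chen ∩ Sam ∩ Zane ∩ Lila ∩ Ana: 10:00-11:00, 14:00-15:00, 16:00-17:00.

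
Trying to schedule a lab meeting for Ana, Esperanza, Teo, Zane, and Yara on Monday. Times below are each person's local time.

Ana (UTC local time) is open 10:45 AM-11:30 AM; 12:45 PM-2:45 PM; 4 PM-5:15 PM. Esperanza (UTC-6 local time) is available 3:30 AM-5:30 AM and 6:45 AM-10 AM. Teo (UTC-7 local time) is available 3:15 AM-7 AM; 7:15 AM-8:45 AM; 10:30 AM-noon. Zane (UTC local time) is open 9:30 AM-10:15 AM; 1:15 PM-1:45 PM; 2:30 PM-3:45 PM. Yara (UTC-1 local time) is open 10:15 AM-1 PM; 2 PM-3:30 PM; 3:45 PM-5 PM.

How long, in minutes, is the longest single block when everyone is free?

Ana in UTC: 10:45-11:30, 12:45-14:45, 16:00-17:15.
Esperanza in UTC: 09:30-11:30, 12:45-16:00 (add 6h to convert from UTC-6).
Teo in UTC: 10:15-14:00, 14:15-15:45, 17:30-19:00 (add 7h to convert from UTC-7).
Zane in UTC: 09:30-10:15, 13:15-13:45, 14:30-15:45.
Yara in UTC: 11:15-14:00, 15:00-16:30, 16:45-18:00 (add 1h to convert from UTC-1).
Ana ∩ Esperanza: 10:45-11:30, 12:45-14:45.
Ana ∩ Esperanza ∩ Teo: 10:45-11:30, 12:45-14:00, 14:15-14:45.
Ana ∩ Esperanza ∩ Teo ∩ Zane: 13:15-13:45, 14:30-14:45.
Ana ∩ Esperanza ∩ Teo ∩ Zane ∩ Yara: 13:15-13:45.
The longest is 13:15-13:45 at 30 minutes.

30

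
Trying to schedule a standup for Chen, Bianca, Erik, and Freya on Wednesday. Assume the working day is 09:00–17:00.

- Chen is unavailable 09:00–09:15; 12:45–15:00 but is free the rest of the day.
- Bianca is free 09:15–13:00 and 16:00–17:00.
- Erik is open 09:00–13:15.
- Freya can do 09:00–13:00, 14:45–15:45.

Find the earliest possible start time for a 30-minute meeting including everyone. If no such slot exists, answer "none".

09:15

Chen free: 09:15-12:45, 15:00-17:00 (invert busy blocks within the working day).
Bianca free: 09:15-13:00, 16:00-17:00.
Erik free: 09:00-13:15.
Freya free: 09:00-13:00, 14:45-15:45.
Chen ∩ Bianca: 09:15-12:45, 16:00-17:00.
Chen ∩ Bianca ∩ Erik: 09:15-12:45.
Chen ∩ Bianca ∩ Erik ∩ Freya: 09:15-12:45.
The first common window of at least 30 minutes is 09:15-12:45, so the earliest start is 09:15.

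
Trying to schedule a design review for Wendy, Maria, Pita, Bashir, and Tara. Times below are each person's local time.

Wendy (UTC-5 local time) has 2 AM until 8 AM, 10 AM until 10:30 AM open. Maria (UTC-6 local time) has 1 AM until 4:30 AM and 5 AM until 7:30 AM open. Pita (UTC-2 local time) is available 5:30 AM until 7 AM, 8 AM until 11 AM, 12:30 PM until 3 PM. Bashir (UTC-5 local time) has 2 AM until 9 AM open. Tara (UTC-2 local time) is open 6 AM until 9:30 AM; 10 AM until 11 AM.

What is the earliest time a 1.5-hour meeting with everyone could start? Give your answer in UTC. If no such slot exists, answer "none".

none

Wendy in UTC: 07:00-13:00, 15:00-15:30 (add 5h to convert from UTC-5).
Maria in UTC: 07:00-10:30, 11:00-13:30 (add 6h to convert from UTC-6).
Pita in UTC: 07:30-09:00, 10:00-13:00, 14:30-17:00 (add 2h to convert from UTC-2).
Bashir in UTC: 07:00-14:00 (add 5h to convert from UTC-5).
Tara in UTC: 08:00-11:30, 12:00-13:00 (add 2h to convert from UTC-2).
Wendy ∩ Maria: 07:00-10:30, 11:00-13:00.
Wendy ∩ Maria ∩ Pita: 07:30-09:00, 10:00-10:30, 11:00-13:00.
Wendy ∩ Maria ∩ Pita ∩ Bashir: 07:30-09:00, 10:00-10:30, 11:00-13:00.
Wendy ∩ Maria ∩ Pita ∩ Bashir ∩ Tara: 08:00-09:00, 10:00-10:30, 11:00-11:30, 12:00-13:00.
Those are the intersection windows.
No common window is at least 90 minutes long.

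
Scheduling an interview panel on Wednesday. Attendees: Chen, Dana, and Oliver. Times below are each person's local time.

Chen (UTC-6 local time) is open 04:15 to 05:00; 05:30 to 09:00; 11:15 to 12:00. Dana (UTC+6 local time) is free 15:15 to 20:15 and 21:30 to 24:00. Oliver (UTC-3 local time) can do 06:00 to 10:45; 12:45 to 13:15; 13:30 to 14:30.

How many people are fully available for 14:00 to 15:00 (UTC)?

Chen in UTC: 10:15-11:00, 11:30-15:00, 17:15-18:00 (add 6h to convert from UTC-6).
Dana in UTC: 09:15-14:15, 15:30-18:00 (subtract 6h to convert from UTC+6).
Oliver in UTC: 09:00-13:45, 15:45-16:15, 16:30-17:30 (add 3h to convert from UTC-3).
Chen can make the full 14:00-15:00 slot — that's 1.

1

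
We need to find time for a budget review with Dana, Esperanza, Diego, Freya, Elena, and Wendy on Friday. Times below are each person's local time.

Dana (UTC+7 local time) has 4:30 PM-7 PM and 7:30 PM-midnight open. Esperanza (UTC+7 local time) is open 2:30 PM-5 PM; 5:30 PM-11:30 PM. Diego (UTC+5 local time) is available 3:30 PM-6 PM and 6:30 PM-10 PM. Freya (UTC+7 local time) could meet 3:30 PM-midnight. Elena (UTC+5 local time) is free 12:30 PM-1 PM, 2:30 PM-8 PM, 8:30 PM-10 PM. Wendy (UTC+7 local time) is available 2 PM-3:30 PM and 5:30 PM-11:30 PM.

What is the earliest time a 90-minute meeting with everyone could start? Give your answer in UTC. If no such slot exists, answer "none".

Dana in UTC: 09:30-12:00, 12:30-17:00 (subtract 7h to convert from UTC+7).
Esperanza in UTC: 07:30-10:00, 10:30-16:30 (subtract 7h to convert from UTC+7).
Diego in UTC: 10:30-13:00, 13:30-17:00 (subtract 5h to convert from UTC+5).
Freya in UTC: 08:30-17:00 (subtract 7h to convert from UTC+7).
Elena in UTC: 07:30-08:00, 09:30-15:00, 15:30-17:00 (subtract 5h to convert from UTC+5).
Wendy in UTC: 07:00-08:30, 10:30-16:30 (subtract 7h to convert from UTC+7).
Dana ∩ Esperanza: 09:30-10:00, 10:30-12:00, 12:30-16:30.
Dana ∩ Esperanza ∩ Diego: 10:30-12:00, 12:30-13:00, 13:30-16:30.
Dana ∩ Esperanza ∩ Diego ∩ Freya: 10:30-12:00, 12:30-13:00, 13:30-16:30.
Dana ∩ Esperanza ∩ Diego ∩ Freya ∩ Elena: 10:30-12:00, 12:30-13:00, 13:30-15:00, 15:30-16:30.
Dana ∩ Esperanza ∩ Diego ∩ Freya ∩ Elena ∩ Wendy: 10:30-12:00, 12:30-13:00, 13:30-15:00, 15:30-16:30.
The first common window of at least 90 minutes is 10:30-12:00, so the earliest start is 10:30.

10:30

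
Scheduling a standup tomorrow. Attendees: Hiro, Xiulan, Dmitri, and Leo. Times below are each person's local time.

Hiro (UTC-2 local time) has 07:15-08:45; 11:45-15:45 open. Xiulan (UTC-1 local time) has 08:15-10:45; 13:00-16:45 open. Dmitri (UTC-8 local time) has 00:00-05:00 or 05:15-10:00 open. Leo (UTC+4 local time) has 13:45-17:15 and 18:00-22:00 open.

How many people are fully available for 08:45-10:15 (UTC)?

Hiro in UTC: 09:15-10:45, 13:45-17:45 (add 2h to convert from UTC-2).
Xiulan in UTC: 09:15-11:45, 14:00-17:45 (add 1h to convert from UTC-1).
Dmitri in UTC: 08:00-13:00, 13:15-18:00 (add 8h to convert from UTC-8).
Leo in UTC: 09:45-13:15, 14:00-18:00 (subtract 4h to convert from UTC+4).
Dmitri can make the full 08:45-10:15 slot — that's 1.

1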